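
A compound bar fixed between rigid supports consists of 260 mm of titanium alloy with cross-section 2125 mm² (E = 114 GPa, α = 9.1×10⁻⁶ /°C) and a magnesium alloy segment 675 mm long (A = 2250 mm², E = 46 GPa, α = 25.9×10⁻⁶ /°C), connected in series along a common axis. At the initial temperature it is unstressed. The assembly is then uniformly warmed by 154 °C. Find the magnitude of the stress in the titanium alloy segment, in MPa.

σ ≈ 189 MPa (compressive)

If the supports were absent, the total length change would be Σ αᵢΔT Lᵢ = 9.1×10⁻⁶×154×260 + 25.9×10⁻⁶×154×675 = 3.057 mm.
The rigid supports impose zero overall length change; the single axial force P common to all segments must satisfy P Σ Lᵢ/(AᵢEᵢ) = δ_free.
The series flexibility is Σ Lᵢ/(AᵢEᵢ) = 260/(2125×114×10³) + 675/(2250×46×10³) = 7.595×10⁻⁶ mm/N.
So P = 3.057 / 7.595×10⁻⁶ = 402.5 kN, compressive.
σ_{titanium alloy} = P / A = 402500 / 2125 = 189.4 MPa.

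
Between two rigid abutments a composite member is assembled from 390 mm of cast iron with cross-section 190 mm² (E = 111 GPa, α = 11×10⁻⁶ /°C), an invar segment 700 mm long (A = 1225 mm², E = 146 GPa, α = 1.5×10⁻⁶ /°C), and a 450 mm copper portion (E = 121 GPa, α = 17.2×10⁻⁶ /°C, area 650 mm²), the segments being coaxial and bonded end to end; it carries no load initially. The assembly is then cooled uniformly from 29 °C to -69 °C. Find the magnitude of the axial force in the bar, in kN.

Free thermal contraction of the whole bar: Σ αᵢΔT Lᵢ = 11×10⁻⁶×98×390 + 1.5×10⁻⁶×98×700 + 17.2×10⁻⁶×98×450 = 1.282 mm.
The rigid supports impose zero overall length change; the single axial force P common to all segments must satisfy P Σ Lᵢ/(AᵢEᵢ) = δ_free.
The series flexibility is Σ Lᵢ/(AᵢEᵢ) = 390/(190×111×10³) + 700/(1225×146×10³) + 450/(650×121×10³) = 2.813×10⁻⁵ mm/N.
P = 1.282 / 2.813×10⁻⁵ = 45570 N = 45.57 kN, tensile.

P ≈ 45.6 kN (tensile)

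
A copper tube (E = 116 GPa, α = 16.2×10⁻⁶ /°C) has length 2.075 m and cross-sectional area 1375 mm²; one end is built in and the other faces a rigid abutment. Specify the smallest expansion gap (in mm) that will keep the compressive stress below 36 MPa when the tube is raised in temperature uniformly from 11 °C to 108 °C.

Free expansion if unrestrained: δ_free = αΔT L = 16.2×10⁻⁶ × 97 × 2075 = 3.261 mm.
A stress of 36 MPa corresponds to the wall pushing the tube back by σL/E = 36×2075/(116×10³) = 0.644 mm.
The gap must absorb the remainder: g_min = 3.261 − 0.644 = 2.617 mm.

g ≈ 2.62 mm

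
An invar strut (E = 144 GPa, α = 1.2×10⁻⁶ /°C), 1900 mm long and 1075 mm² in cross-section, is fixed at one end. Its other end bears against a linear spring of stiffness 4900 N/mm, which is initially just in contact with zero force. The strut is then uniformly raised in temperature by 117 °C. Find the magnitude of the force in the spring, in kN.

P ≈ 1.23 kN

Free thermal expansion: δ_free = αΔT L = 1.2×10⁻⁶ × 117 × 1900 = 0.2668 mm.
Let P be the compressive force at the spring. The strut shortens elastically by PL/(AE) and the spring compresses by P/k; together these equal δ_free.
P [ L/(AE) + 1/k ] = δ_free → P [ 1900/(1075×144×10³) + 1/(4900) ] = 0.2668.
P = 0.2668 / 0.0002164 = 1233 N.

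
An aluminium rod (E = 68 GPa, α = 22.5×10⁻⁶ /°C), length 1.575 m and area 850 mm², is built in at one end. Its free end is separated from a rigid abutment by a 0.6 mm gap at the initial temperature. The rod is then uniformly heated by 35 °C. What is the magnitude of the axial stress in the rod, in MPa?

Free thermal elongation = αΔT L = 22.5×10⁻⁶ × 35 × 1575 = 1.24 mm.
After closing the 0.6 mm clearance, 1.24 − 0.6 = 0.6403 mm of expansion remains to be suppressed by the wall.
Compatibility: PL/(AE) = 0.6403 mm, so σ = P/A = E × (0.6403/1575) = 27.65 MPa.

σ ≈ 27.6 MPa (compressive)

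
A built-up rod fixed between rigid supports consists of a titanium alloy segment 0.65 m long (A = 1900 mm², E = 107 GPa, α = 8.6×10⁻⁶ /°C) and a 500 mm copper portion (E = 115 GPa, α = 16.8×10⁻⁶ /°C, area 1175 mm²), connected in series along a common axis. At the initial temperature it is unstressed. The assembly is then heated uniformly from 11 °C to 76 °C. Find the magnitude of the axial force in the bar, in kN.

P ≈ 132 kN (compressive)

If the supports were absent, the total length change would be Σ αᵢΔT Lᵢ = 8.6×10⁻⁶×65×650 + 16.8×10⁻⁶×65×500 = 0.9093 mm.
The rigid supports impose zero overall length change; the single axial force P common to all segments must satisfy P Σ Lᵢ/(AᵢEᵢ) = δ_free.
The series flexibility is Σ Lᵢ/(AᵢEᵢ) = 650/(1900×107×10³) + 500/(1175×115×10³) = 6.898×10⁻⁶ mm/N.
P = 0.9093 / 6.898×10⁻⁶ = 131800 N = 131.8 kN, compressive.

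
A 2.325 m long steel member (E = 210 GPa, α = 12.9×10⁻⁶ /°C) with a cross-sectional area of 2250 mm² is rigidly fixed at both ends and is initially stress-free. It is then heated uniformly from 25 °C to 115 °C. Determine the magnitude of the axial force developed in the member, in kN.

With zero net strain, σ = E·αΔT = 210 GPa × 12.9×10⁻⁶ × 90 = 243.8 MPa.
Then P = σA = 243.8 × 2250 mm² = 548.6 kN, compressive.

P ≈ 549 kN (compressive)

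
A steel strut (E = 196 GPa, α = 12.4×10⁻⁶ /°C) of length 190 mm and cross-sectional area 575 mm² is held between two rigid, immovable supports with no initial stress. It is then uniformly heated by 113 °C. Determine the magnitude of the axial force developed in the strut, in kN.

P ≈ 158 kN (compressive)

The ends cannot move, so σ = EαΔT = 196×10³ × 12.4×10⁻⁶ × 113 = 274.6 MPa.
Then P = σA = 274.6 × 575 mm² = 157.9 kN, compressive.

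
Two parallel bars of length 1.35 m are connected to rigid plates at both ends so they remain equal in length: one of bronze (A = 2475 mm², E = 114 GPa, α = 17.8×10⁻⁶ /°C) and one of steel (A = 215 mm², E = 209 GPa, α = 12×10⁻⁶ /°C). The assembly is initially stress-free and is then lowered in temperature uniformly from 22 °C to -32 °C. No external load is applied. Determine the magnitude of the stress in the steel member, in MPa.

Both members must finish at the same length. With the larger α, the bronze tends to over-contract; the plates restrain it, putting the bronze in tension and the steel in compression. With no external load the two internal forces are equal and opposite, magnitude P.
Equating the net (thermal + elastic) strains gives |α₁ − α₂|·ΔT = P·[1/(A₁E₁) + 1/(A₂E₂)].
|α₁ − α₂|·ΔT = 5.8×10⁻⁶ × 54 = 0.0003132.
1/(A₁E₁) + 1/(A₂E₂) = 1/(2475×114×10³) + 1/(215×209×10³) = 2.58×10⁻⁸ N⁻¹.
P = 0.0003132 / 2.58×10⁻⁸ = 12140 N = 12.14 kN.
σ_{steel} = P/A₂ = 12140/215 = 56.47 MPa, compressive.

σ ≈ 56.5 MPa (compressive)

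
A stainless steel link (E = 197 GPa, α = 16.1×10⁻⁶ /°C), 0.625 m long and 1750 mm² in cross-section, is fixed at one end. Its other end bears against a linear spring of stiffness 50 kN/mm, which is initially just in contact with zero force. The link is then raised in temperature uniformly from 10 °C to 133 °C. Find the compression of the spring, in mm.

If the spring were absent the link would lengthen by αΔT L = 16.1×10⁻⁶ × 123 × 625 = 1.238 mm.
Let P be the compressive force at the spring. The link shortens elastically by PL/(AE) and the spring compresses by P/k; together these equal δ_free.
So P = δ_free / [L/(AE) + 1/k] = 1.238 / [ 625/(1750×197×10³) + 1/(50×10³) ].
P = 1.238 / 2.181×10⁻⁵ = 56740 N.
Spring compression = P/k = 56740/(50×10³) = 1.135 mm.

δ ≈ 1.13 mm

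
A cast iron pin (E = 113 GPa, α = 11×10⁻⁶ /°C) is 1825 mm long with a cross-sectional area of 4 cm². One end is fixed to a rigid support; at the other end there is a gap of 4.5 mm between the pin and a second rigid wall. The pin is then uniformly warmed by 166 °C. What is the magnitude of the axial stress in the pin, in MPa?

Unrestrained expansion: δ_free = αΔT L = 11×10⁻⁶ × 166 × 1825 = 3.332 mm.
This is smaller than the 4.5 mm clearance, so the pin expands freely without reaching the stop — the stress is zero.

σ ≈ 0 MPa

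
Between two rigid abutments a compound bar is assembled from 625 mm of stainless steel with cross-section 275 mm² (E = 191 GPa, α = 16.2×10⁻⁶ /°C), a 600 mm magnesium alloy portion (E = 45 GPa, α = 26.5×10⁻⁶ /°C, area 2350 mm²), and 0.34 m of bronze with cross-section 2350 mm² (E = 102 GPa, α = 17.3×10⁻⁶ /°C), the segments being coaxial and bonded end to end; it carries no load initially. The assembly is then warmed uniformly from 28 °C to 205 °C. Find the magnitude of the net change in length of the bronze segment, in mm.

Free thermal expansion of the whole bar: Σ αᵢΔT Lᵢ = 16.2×10⁻⁶×177×625 + 26.5×10⁻⁶×177×600 + 17.3×10⁻⁶×177×340 = 5.648 mm.
Since the ends are fixed, an axial force P builds up, equal in every segment, with P · Σ Lᵢ/(AᵢEᵢ) = δ_free.
The series flexibility is Σ Lᵢ/(AᵢEᵢ) = 625/(275×191×10³) + 600/(2350×45×10³) + 340/(2350×102×10³) = 1.899×10⁻⁵ mm/N.
P = 5.648 / 1.899×10⁻⁵ = 297400 N = 297.4 kN, compressive.
For the bronze segment, free thermal change = 17.3×10⁻⁶×177×340 = 1.041 mm and elastic change from P = 297400×340/(2350×102×10³) = 0.4218 mm; these oppose, so the net change is 0.619 mm (segment lengthens).

|ΔL| ≈ 0.619 mm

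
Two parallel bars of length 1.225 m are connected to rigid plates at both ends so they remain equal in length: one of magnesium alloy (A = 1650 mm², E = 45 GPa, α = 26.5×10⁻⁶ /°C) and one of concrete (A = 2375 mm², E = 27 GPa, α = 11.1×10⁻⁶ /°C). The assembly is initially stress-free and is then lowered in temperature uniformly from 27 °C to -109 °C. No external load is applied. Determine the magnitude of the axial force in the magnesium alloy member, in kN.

Both members must finish at the same length. With the larger α, the magnesium alloy tends to over-contract; the plates restrain it, putting the magnesium alloy in tension and the concrete in compression. With no external load the two internal forces are equal and opposite, magnitude P.
Compatibility of the two members (thermal + elastic change equal): (α₁ − α₂)ΔT = P·[1/(A₁E₁) + 1/(A₂E₂)].
|α₁ − α₂|·ΔT = 15.4×10⁻⁶ × 136 = 0.002094.
1/(A₁E₁) + 1/(A₂E₂) = 1/(1650×45×10³) + 1/(2375×27×10³) = 2.906×10⁻⁸ N⁻¹.
P = 0.002094 / 2.906×10⁻⁸ = 72070 N = 72.07 kN.

P ≈ 72.1 kN (tensile in the magnesium alloy)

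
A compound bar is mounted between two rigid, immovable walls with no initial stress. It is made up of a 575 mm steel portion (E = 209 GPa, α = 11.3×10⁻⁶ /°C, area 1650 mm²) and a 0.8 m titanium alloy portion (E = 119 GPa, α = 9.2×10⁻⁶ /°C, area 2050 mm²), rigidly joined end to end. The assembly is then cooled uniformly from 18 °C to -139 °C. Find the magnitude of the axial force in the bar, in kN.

P ≈ 440 kN (tensile)

If the supports were absent, the total length change would be Σ αᵢΔT Lᵢ = 11.3×10⁻⁶×157×575 + 9.2×10⁻⁶×157×800 = 2.176 mm.
The rigid supports impose zero overall length change; the single axial force P common to all segments must satisfy P Σ Lᵢ/(AᵢEᵢ) = δ_free.
The series flexibility is Σ Lᵢ/(AᵢEᵢ) = 575/(1650×209×10³) + 800/(2050×119×10³) = 4.947×10⁻⁶ mm/N.
P = 2.176 / 4.947×10⁻⁶ = 439800 N = 439.8 kN, tensile.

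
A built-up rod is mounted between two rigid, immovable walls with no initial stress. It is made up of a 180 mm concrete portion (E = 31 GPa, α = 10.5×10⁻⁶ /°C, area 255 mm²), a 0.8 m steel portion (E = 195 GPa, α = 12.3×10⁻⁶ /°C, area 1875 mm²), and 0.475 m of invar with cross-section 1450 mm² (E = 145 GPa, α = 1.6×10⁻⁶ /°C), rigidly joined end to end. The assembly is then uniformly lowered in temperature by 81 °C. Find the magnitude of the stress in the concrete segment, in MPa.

σ ≈ 146 MPa (tensile)

If the supports were absent, the total length change would be Σ αᵢΔT Lᵢ = 10.5×10⁻⁶×81×180 + 12.3×10⁻⁶×81×800 + 1.6×10⁻⁶×81×475 = 1.012 mm.
The walls prevent any net length change, so an axial force P (same in every segment) develops. Compatibility: P · Σ Lᵢ/(AᵢEᵢ) = δ_free.
The series flexibility is Σ Lᵢ/(AᵢEᵢ) = 180/(255×31×10³) + 800/(1875×195×10³) + 475/(1450×145×10³) = 2.722×10⁻⁵ mm/N.
So P = 1.012 / 2.722×10⁻⁵ = 37.17 kN, tensile.
σ_{concrete} = P / A = 37170 / 255 = 145.8 MPa.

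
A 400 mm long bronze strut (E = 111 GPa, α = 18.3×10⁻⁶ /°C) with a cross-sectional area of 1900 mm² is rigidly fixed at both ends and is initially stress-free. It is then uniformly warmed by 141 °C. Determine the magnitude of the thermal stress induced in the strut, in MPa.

σ ≈ 286 MPa (compressive)

Because both ends are immovable the net strain is zero, and the suppressed thermal strain is αΔT = 18.3×10⁻⁶ × 141 = 2580.3×10⁻⁶.
The stress required to suppress this strain is σ = Eε = 111×10³ × 2580.3×10⁻⁶ = 286.4 MPa, compressive since the strut is trying to expand.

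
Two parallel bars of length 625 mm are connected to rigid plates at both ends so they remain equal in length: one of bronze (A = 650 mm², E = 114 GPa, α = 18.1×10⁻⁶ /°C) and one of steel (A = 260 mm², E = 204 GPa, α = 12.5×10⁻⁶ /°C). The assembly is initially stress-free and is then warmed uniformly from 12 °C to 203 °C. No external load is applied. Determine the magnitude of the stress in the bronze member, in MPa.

Equilibrium of a rigid end plate with no external load gives equal and opposite internal forces ±P in the two members. Since α_{bronze} > α_{steel}, heating drives the bronze into compression and the steel into tension.
Compatibility of the two members (thermal + elastic change equal): (α₁ − α₂)ΔT = P·[1/(A₁E₁) + 1/(A₂E₂)].
|α₁ − α₂|·ΔT = 5.6×10⁻⁶ × 191 = 0.00107.
1/(A₁E₁) + 1/(A₂E₂) = 1/(650×114×10³) + 1/(260×204×10³) = 3.235×10⁻⁸ N⁻¹.
P = 0.00107 / 3.235×10⁻⁸ = 33060 N = 33.06 kN.
σ_{bronze} = P/A₁ = 33060/650 = 50.87 MPa, compressive.

σ ≈ 50.9 MPa (compressive)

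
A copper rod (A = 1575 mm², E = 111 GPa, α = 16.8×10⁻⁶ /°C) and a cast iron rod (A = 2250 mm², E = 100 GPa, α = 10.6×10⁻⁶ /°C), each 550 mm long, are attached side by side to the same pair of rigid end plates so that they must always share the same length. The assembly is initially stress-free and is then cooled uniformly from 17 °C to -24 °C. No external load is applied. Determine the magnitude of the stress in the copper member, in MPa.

Both members must finish at the same length. With the larger α, the copper tends to over-contract; the plates restrain it, putting the copper in tension and the cast iron in compression. With no external load the two internal forces are equal and opposite, magnitude P.
Compatibility of the two members (thermal + elastic change equal): (α₁ − α₂)ΔT = P·[1/(A₁E₁) + 1/(A₂E₂)].
|α₁ − α₂|·ΔT = 6.2×10⁻⁶ × 41 = 0.0002542.
1/(A₁E₁) + 1/(A₂E₂) = 1/(1575×111×10³) + 1/(2250×100×10³) = 1.016×10⁻⁸ N⁻¹.
So P = 0.0002542 / 1.016×10⁻⁸ = 25.01 kN.
σ_{copper} = P/A₁ = 25010/1575 = 15.88 MPa, tensile.

σ ≈ 15.9 MPa (tensile)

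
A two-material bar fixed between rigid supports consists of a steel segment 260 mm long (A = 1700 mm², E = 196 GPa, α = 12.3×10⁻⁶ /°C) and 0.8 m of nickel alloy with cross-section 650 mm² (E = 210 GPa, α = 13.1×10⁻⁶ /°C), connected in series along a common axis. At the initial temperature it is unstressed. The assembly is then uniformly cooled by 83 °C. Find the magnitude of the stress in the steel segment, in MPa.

If the supports were absent, the total length change would be Σ αᵢΔT Lᵢ = 12.3×10⁻⁶×83×260 + 13.1×10⁻⁶×83×800 = 1.135 mm.
Since the ends are fixed, an axial force P builds up, equal in every segment, with P · Σ Lᵢ/(AᵢEᵢ) = δ_free.
The series flexibility is Σ Lᵢ/(AᵢEᵢ) = 260/(1700×196×10³) + 800/(650×210×10³) = 6.641×10⁻⁶ mm/N.
Hence P = δ_free / Σ(L/AE) = 1.135/6.641×10⁻⁶ = 170.9 kN (tensile).
σ_{steel} = P / A = 170900 / 1700 = 100.6 MPa.

σ ≈ 101 MPa (tensile)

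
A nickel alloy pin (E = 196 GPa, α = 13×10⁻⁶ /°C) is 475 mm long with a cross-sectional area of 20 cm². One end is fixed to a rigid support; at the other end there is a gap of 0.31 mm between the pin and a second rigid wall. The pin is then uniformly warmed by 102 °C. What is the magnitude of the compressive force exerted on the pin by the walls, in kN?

Unrestrained expansion: δ_free = αΔT L = 13×10⁻⁶ × 102 × 475 = 0.6298 mm.
After closing the 0.31 mm clearance, 0.6298 − 0.31 = 0.3198 mm of expansion remains to be suppressed by the wall.
So σ = E(δ_free − g)/L = 196×10³ × 0.3198/475 = 132 MPa.
Force on the wall = σA = 132 × 2000 mm² = 264 kN.

P ≈ 264 kN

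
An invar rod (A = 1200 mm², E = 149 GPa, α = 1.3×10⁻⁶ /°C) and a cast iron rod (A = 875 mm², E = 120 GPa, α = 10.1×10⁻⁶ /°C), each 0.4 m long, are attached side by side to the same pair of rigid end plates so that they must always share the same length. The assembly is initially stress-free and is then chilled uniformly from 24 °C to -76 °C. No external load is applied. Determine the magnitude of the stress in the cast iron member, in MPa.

σ ≈ 66.5 MPa (tensile)

Equilibrium of a rigid end plate with no external load gives equal and opposite internal forces ±P in the two members. Since α_{cast iron} > α_{invar}, cooling drives the cast iron into tension and the invar into compression.
Equating the net (thermal + elastic) strains gives |α₁ − α₂|·ΔT = P·[1/(A₁E₁) + 1/(A₂E₂)].
|α₁ − α₂|·ΔT = 8.8×10⁻⁶ × 100 = 0.00088.
1/(A₁E₁) + 1/(A₂E₂) = 1/(1200×149×10³) + 1/(875×120×10³) = 1.512×10⁻⁸ N⁻¹.
So P = 0.00088 / 1.512×10⁻⁸ = 58.21 kN.
σ_{cast iron} = P/A₂ = 58210/875 = 66.53 MPa, tensile.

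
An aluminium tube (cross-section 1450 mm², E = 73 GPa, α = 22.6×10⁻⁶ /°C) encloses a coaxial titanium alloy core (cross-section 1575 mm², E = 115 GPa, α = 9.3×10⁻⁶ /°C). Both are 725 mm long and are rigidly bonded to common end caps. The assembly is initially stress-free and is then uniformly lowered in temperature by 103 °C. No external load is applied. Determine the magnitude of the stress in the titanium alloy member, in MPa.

σ ≈ 58.1 MPa (compressive)

Equilibrium of a rigid end plate with no external load gives equal and opposite internal forces ±P in the two members. Since α_{aluminium} > α_{titanium alloy}, cooling drives the aluminium into tension and the titanium alloy into compression.
Equating the net (thermal + elastic) strains gives |α₁ − α₂|·ΔT = P·[1/(A₁E₁) + 1/(A₂E₂)].
|α₁ − α₂|·ΔT = 13.3×10⁻⁶ × 103 = 0.00137.
1/(A₁E₁) + 1/(A₂E₂) = 1/(1450×73×10³) + 1/(1575×115×10³) = 1.497×10⁻⁸ N⁻¹.
P = 0.00137 / 1.497×10⁻⁸ = 91520 N = 91.52 kN.
σ_{titanium alloy} = P/A₂ = 91520/1575 = 58.11 MPa, compressive.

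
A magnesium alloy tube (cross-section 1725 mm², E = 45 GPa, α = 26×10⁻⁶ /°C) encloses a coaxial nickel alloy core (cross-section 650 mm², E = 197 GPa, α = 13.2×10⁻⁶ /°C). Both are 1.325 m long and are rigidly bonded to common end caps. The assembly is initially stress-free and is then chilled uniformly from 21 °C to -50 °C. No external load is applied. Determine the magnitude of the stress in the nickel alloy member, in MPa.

σ ≈ 67.6 MPa (compressive)

Equilibrium of a rigid end plate with no external load gives equal and opposite internal forces ±P in the two members. Since α_{magnesium alloy} > α_{nickel alloy}, cooling drives the magnesium alloy into tension and the nickel alloy into compression.
Equating the net (thermal + elastic) strains gives |α₁ − α₂|·ΔT = P·[1/(A₁E₁) + 1/(A₂E₂)].
|α₁ − α₂|·ΔT = 12.8×10⁻⁶ × 71 = 0.0009088.
1/(A₁E₁) + 1/(A₂E₂) = 1/(1725×45×10³) + 1/(650×197×10³) = 2.069×10⁻⁸ N⁻¹.
P = 0.0009088 / 2.069×10⁻⁸ = 43920 N = 43.92 kN.
σ_{nickel alloy} = P/A₂ = 43920/650 = 67.57 MPa, compressive.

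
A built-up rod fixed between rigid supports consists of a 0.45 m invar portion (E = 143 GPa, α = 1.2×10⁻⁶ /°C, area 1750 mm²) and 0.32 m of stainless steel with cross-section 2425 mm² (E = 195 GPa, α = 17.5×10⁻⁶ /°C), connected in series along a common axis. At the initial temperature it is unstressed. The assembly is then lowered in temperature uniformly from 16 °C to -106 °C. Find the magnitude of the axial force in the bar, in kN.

P ≈ 303 kN (tensile)

With the walls removed the bar would change length by δ_free = Σ αᵢΔT Lᵢ = 1.2×10⁻⁶×122×450 + 17.5×10⁻⁶×122×320 = 0.7491 mm.
Since the ends are fixed, an axial force P builds up, equal in every segment, with P · Σ Lᵢ/(AᵢEᵢ) = δ_free.
The series flexibility is Σ Lᵢ/(AᵢEᵢ) = 450/(1750×143×10³) + 320/(2425×195×10³) = 2.475×10⁻⁶ mm/N.
Hence P = δ_free / Σ(L/AE) = 0.7491/2.475×10⁻⁶ = 302.7 kN (tensile).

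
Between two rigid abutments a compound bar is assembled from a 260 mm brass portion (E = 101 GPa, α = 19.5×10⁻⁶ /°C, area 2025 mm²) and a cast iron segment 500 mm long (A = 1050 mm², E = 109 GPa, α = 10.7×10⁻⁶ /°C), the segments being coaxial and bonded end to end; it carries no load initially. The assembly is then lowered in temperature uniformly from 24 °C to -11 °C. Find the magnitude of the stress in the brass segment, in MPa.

σ ≈ 31.9 MPa (tensile)

Free thermal contraction of the whole bar: Σ αᵢΔT Lᵢ = 19.5×10⁻⁶×35×260 + 10.7×10⁻⁶×35×500 = 0.3647 mm.
The walls prevent any net length change, so an axial force P (same in every segment) develops. Compatibility: P · Σ Lᵢ/(AᵢEᵢ) = δ_free.
Σ Lᵢ/(AᵢEᵢ) = 260/(2025×101×10³) + 500/(1050×109×10³) = 5.64×10⁻⁶ mm/N.
P = 0.3647 / 5.64×10⁻⁶ = 64660 N = 64.66 kN, tensile.
σ_{brass} = P / A = 64660 / 2025 = 31.93 MPa.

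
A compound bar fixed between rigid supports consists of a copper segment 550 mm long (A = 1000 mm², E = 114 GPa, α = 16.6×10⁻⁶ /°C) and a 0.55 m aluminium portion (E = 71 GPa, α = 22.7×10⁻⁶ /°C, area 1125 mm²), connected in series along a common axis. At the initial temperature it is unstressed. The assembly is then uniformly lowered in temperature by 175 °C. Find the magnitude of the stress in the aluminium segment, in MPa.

σ ≈ 287 MPa (tensile)

With the walls removed the bar would change length by δ_free = Σ αᵢΔT Lᵢ = 16.6×10⁻⁶×175×550 + 22.7×10⁻⁶×175×550 = 3.783 mm.
The walls prevent any net length change, so an axial force P (same in every segment) develops. Compatibility: P · Σ Lᵢ/(AᵢEᵢ) = δ_free.
Σ Lᵢ/(AᵢEᵢ) = 550/(1000×114×10³) + 550/(1125×71×10³) = 1.171×10⁻⁵ mm/N.
Hence P = δ_free / Σ(L/AE) = 3.783/1.171×10⁻⁵ = 323 kN (tensile).
σ_{aluminium} = P / A = 323000 / 1125 = 287.1 MPa.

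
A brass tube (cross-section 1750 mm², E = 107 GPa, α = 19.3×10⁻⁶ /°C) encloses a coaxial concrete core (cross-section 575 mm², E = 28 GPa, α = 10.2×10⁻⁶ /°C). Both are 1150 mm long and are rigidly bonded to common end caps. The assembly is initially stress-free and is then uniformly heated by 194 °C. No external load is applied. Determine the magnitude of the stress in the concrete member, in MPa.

σ ≈ 45.5 MPa (tensile)

Equilibrium of a rigid end plate with no external load gives equal and opposite internal forces ±P in the two members. Since α_{brass} > α_{concrete}, heating drives the brass into compression and the concrete into tension.
Setting the final lengths equal and cancelling L: (α₁ − α₂)ΔT = P/(A₁E₁) + P/(A₂E₂).
|α₁ − α₂|·ΔT = 9.1×10⁻⁶ × 194 = 0.001765.
1/(A₁E₁) + 1/(A₂E₂) = 1/(1750×107×10³) + 1/(575×28×10³) = 6.745×10⁻⁸ N⁻¹.
So P = 0.001765 / 6.745×10⁻⁸ = 26.17 kN.
σ_{concrete} = P/A₂ = 26170/575 = 45.52 MPa, tensile.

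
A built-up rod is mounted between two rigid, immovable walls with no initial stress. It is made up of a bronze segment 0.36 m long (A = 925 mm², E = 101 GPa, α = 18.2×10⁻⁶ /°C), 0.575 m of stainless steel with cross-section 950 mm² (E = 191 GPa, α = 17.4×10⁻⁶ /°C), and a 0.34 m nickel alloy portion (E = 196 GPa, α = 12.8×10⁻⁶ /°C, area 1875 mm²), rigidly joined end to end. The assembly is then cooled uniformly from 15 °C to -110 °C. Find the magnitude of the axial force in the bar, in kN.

P ≈ 329 kN (tensile)

With the walls removed the bar would change length by δ_free = Σ αᵢΔT Lᵢ = 18.2×10⁻⁶×125×360 + 17.4×10⁻⁶×125×575 + 12.8×10⁻⁶×125×340 = 2.614 mm.
The walls prevent any net length change, so an axial force P (same in every segment) develops. Compatibility: P · Σ Lᵢ/(AᵢEᵢ) = δ_free.
The series flexibility is Σ Lᵢ/(AᵢEᵢ) = 360/(925×101×10³) + 575/(950×191×10³) + 340/(1875×196×10³) = 7.947×10⁻⁶ mm/N.
Hence P = δ_free / Σ(L/AE) = 2.614/7.947×10⁻⁶ = 328.9 kN (tensile).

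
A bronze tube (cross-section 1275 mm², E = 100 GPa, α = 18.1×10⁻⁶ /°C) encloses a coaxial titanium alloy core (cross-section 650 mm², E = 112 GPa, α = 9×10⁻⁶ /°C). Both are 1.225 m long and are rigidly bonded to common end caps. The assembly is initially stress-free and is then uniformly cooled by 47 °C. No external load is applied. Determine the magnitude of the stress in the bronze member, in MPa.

σ ≈ 15.5 MPa (tensile)

Both members must finish at the same length. With the larger α, the bronze tends to over-contract; the plates restrain it, putting the bronze in tension and the titanium alloy in compression. With no external load the two internal forces are equal and opposite, magnitude P.
Setting the final lengths equal and cancelling L: (α₁ − α₂)ΔT = P/(A₁E₁) + P/(A₂E₂).
|α₁ − α₂|·ΔT = 9.1×10⁻⁶ × 47 = 0.0004277.
1/(A₁E₁) + 1/(A₂E₂) = 1/(1275×100×10³) + 1/(650×112×10³) = 2.158×10⁻⁸ N⁻¹.
So P = 0.0004277 / 2.158×10⁻⁸ = 19.82 kN.
σ_{bronze} = P/A₁ = 19820/1275 = 15.54 MPa, tensile.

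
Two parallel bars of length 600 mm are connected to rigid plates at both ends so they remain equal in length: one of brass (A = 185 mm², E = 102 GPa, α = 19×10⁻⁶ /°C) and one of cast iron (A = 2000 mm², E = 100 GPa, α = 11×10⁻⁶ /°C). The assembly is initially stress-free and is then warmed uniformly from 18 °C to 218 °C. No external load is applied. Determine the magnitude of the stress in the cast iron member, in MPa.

σ ≈ 13.8 MPa (tensile)

Equilibrium of a rigid end plate with no external load gives equal and opposite internal forces ±P in the two members. Since α_{brass} > α_{cast iron}, heating drives the brass into compression and the cast iron into tension.
Equating the net (thermal + elastic) strains gives |α₁ − α₂|·ΔT = P·[1/(A₁E₁) + 1/(A₂E₂)].
|α₁ − α₂|·ΔT = 8×10⁻⁶ × 200 = 0.0016.
1/(A₁E₁) + 1/(A₂E₂) = 1/(185×102×10³) + 1/(2000×100×10³) = 5.799×10⁻⁸ N⁻¹.
So P = 0.0016 / 5.799×10⁻⁸ = 27.59 kN.
σ_{cast iron} = P/A₂ = 27590/2000 = 13.79 MPa, tensile.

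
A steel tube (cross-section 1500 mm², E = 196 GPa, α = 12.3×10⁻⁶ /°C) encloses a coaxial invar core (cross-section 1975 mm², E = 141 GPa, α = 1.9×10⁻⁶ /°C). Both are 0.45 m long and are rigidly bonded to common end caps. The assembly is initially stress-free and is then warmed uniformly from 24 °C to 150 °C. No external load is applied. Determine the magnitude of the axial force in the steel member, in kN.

Equilibrium of a rigid end plate with no external load gives equal and opposite internal forces ±P in the two members. Since α_{steel} > α_{invar}, heating drives the steel into compression and the invar into tension.
Setting the final lengths equal and cancelling L: (α₁ − α₂)ΔT = P/(A₁E₁) + P/(A₂E₂).
|α₁ − α₂|·ΔT = 10.4×10⁻⁶ × 126 = 0.00131.
1/(A₁E₁) + 1/(A₂E₂) = 1/(1500×196×10³) + 1/(1975×141×10³) = 6.992×10⁻⁹ N⁻¹.
P = 0.00131 / 6.992×10⁻⁹ = 187400 N = 187.4 kN.

P ≈ 187 kN (compressive in the steel)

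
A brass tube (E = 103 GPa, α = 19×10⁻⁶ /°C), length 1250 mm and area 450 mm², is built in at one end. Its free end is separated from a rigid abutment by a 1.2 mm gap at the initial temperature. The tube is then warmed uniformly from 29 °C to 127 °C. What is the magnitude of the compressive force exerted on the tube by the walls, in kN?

P ≈ 41.8 kN

If the wall were absent the tube would grow by αΔT L = 19×10⁻⁶ × 98 × 1250 = 2.327 mm.
This exceeds the 1.2 mm gap, so the wall pushes back. The portion of expansion that must be recovered elastically is δ_free − gap = 2.327 − 1.2 = 1.127 mm.
So σ = E(δ_free − g)/L = 103×10³ × 1.127/1250 = 92.91 MPa.
P = σA = 92.91 × 450 = 41.81 kN.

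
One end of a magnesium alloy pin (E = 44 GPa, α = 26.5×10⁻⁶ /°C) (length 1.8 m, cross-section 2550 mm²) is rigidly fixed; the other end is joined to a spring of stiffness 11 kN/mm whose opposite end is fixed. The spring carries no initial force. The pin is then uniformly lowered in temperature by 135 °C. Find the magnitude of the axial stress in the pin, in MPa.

σ ≈ 23.6 MPa (tensile)

The unrestrained thermal change is αΔT L = 26.5×10⁻⁶ × 135 × 1800 = 6.439 mm.
Let P be the tensile force in the spring. The pin extends elastically by PL/(AE) and the spring stretches by P/k; together these equal δ_free.
So P = δ_free / [L/(AE) + 1/k] = 6.439 / [ 1800/(2550×44×10³) + 1/(11×10³) ].
P = 6.439 / 0.000107 = 60210 N.
σ = P/A = 60210/2550 = 23.61 MPa.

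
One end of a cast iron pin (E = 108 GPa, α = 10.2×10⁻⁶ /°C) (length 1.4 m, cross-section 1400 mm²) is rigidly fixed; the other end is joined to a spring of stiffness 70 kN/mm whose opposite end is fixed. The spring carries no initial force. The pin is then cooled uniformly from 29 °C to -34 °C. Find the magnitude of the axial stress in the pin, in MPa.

If the spring were absent the pin would shorten by αΔT L = 10.2×10⁻⁶ × 63 × 1400 = 0.8996 mm.
Let P be the tensile force in the spring. The pin extends elastically by PL/(AE) and the spring stretches by P/k; together these equal δ_free.
P [ L/(AE) + 1/k ] = δ_free → P [ 1400/(1400×108×10³) + 1/(70×10³) ] = 0.8996.
P = 0.8996 / 2.354×10⁻⁵ = 38210 N.
σ = P/A = 38210/1400 = 27.29 MPa.

σ ≈ 27.3 MPa (tensile)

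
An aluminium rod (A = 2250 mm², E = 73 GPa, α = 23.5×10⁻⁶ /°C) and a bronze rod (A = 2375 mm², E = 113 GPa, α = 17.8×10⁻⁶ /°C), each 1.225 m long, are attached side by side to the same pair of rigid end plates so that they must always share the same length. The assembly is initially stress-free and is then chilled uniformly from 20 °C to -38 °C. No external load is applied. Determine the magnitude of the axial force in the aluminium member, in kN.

P ≈ 33.7 kN (tensile in the aluminium)

Both members must finish at the same length. With the larger α, the aluminium tends to over-contract; the plates restrain it, putting the aluminium in tension and the bronze in compression. With no external load the two internal forces are equal and opposite, magnitude P.
Compatibility of the two members (thermal + elastic change equal): (α₁ − α₂)ΔT = P·[1/(A₁E₁) + 1/(A₂E₂)].
|α₁ − α₂|·ΔT = 5.7×10⁻⁶ × 58 = 0.0003306.
1/(A₁E₁) + 1/(A₂E₂) = 1/(2250×73×10³) + 1/(2375×113×10³) = 9.814×10⁻⁹ N⁻¹.
So P = 0.0003306 / 9.814×10⁻⁹ = 33.69 kN.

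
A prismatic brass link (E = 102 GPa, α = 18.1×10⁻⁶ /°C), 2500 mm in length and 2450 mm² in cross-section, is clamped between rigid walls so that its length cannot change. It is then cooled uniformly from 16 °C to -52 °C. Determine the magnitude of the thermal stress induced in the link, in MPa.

With length fixed, the mechanical strain must cancel the thermal strain αΔT = 18.1×10⁻⁶ × 68 = 1230.8×10⁻⁶.
The stress required to suppress this strain is σ = Eε = 102×10³ × 1230.8×10⁻⁶ = 125.5 MPa, tensile since the link is trying to contract.

σ ≈ 126 MPa (tensile)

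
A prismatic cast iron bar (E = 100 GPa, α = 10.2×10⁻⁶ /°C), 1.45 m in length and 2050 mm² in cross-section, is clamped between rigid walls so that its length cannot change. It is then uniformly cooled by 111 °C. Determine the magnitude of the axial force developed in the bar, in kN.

Full restraint means ε = 0, so the stress is σ = EαΔT = 100×10³ × 10.2×10⁻⁶ × 111 = 113.2 MPa.
Axial force P = σA = 113.2 × 2050 = 232100 N = 232.1 kN, tensile.

P ≈ 232 kN (tensile)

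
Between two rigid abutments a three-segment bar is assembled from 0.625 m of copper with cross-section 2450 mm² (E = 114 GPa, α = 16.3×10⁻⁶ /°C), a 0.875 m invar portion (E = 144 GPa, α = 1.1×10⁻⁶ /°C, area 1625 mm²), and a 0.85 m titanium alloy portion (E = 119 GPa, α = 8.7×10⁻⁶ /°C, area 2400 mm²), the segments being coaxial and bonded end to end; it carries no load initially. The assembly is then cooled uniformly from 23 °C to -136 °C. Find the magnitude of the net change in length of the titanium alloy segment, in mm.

|ΔL| ≈ 0.196 mm

If the supports were absent, the total length change would be Σ αᵢΔT Lᵢ = 16.3×10⁻⁶×159×625 + 1.1×10⁻⁶×159×875 + 8.7×10⁻⁶×159×850 = 2.949 mm.
The walls prevent any net length change, so an axial force P (same in every segment) develops. Compatibility: P · Σ Lᵢ/(AᵢEᵢ) = δ_free.
The series flexibility is Σ Lᵢ/(AᵢEᵢ) = 625/(2450×114×10³) + 875/(1625×144×10³) + 850/(2400×119×10³) = 8.953×10⁻⁶ mm/N.
So P = 2.949 / 8.953×10⁻⁶ = 329.3 kN, tensile.
For the titanium alloy segment, free thermal change = 8.7×10⁻⁶×159×850 = 1.176 mm and elastic change from P = 329300×850/(2400×119×10³) = 0.9802 mm; these oppose, so the net change is 0.196 mm (segment shortens).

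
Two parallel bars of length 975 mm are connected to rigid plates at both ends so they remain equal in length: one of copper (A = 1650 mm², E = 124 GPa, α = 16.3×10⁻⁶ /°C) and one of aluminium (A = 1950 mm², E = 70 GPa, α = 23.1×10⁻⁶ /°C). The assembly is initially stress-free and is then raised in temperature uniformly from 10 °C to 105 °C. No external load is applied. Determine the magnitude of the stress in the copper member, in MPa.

The aluminium has the larger α, so on heating it would change length more than the copper if both were free. The rigid plates force a common final length, so the aluminium is put into compression and the copper into tension, with equal and opposite forces P (no external load).
Setting the final lengths equal and cancelling L: (α₁ − α₂)ΔT = P/(A₁E₁) + P/(A₂E₂).
|α₁ − α₂|·ΔT = 6.8×10⁻⁶ × 95 = 0.000646.
1/(A₁E₁) + 1/(A₂E₂) = 1/(1650×124×10³) + 1/(1950×70×10³) = 1.221×10⁻⁸ N⁻¹.
P = 0.000646 / 1.221×10⁻⁸ = 52890 N = 52.89 kN.
σ_{copper} = P/A₁ = 52890/1650 = 32.06 MPa, tensile.

σ ≈ 32.1 MPa (tensile)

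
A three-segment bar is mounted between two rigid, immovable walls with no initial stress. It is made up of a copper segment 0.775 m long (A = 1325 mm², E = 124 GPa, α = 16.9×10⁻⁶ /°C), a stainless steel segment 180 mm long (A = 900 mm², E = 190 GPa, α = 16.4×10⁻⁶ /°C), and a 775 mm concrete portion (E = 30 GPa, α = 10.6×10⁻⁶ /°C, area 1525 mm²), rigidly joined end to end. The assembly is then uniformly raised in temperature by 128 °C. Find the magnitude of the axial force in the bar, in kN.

Free thermal expansion of the whole bar: Σ αᵢΔT Lᵢ = 16.9×10⁻⁶×128×775 + 16.4×10⁻⁶×128×180 + 10.6×10⁻⁶×128×775 = 3.106 mm.
Since the ends are fixed, an axial force P builds up, equal in every segment, with P · Σ Lᵢ/(AᵢEᵢ) = δ_free.
The series flexibility is Σ Lᵢ/(AᵢEᵢ) = 775/(1325×124×10³) + 180/(900×190×10³) + 775/(1525×30×10³) = 2.271×10⁻⁵ mm/N.
P = 3.106 / 2.271×10⁻⁵ = 136800 N = 136.8 kN, compressive.

P ≈ 137 kN (compressive)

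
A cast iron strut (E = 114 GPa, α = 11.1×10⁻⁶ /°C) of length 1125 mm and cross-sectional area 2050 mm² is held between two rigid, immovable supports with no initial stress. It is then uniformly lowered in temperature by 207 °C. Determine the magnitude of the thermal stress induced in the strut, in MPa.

σ ≈ 262 MPa (tensile)

Because both ends are immovable the net strain is zero, and the suppressed thermal strain is αΔT = 11.1×10⁻⁶ × 207 = 2297.7×10⁻⁶.
σ = EαΔT = 114×10³ × 11.1×10⁻⁶ × 207 = 261.9 MPa (tensile; the strut is trying to contract).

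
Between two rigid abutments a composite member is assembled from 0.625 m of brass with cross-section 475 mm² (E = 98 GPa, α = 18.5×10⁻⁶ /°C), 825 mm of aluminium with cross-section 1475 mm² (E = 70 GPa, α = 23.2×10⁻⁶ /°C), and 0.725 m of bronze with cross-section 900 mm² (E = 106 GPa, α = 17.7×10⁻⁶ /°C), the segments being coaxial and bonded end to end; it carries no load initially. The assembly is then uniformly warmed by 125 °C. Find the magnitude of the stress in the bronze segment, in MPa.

σ ≈ 208 MPa (compressive)

Free thermal expansion of the whole bar: Σ αᵢΔT Lᵢ = 18.5×10⁻⁶×125×625 + 23.2×10⁻⁶×125×825 + 17.7×10⁻⁶×125×725 = 5.442 mm.
Since the ends are fixed, an axial force P builds up, equal in every segment, with P · Σ Lᵢ/(AᵢEᵢ) = δ_free.
The series flexibility is Σ Lᵢ/(AᵢEᵢ) = 625/(475×98×10³) + 825/(1475×70×10³) + 725/(900×106×10³) = 2.902×10⁻⁵ mm/N.
So P = 5.442 / 2.902×10⁻⁵ = 187.5 kN, compressive.
σ_{bronze} = P / A = 187500 / 900 = 208.4 MPa.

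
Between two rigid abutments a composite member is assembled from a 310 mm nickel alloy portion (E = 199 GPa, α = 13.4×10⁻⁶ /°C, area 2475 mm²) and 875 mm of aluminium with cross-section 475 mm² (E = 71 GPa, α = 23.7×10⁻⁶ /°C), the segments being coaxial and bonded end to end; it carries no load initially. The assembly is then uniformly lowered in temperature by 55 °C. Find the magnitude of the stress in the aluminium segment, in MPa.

Free thermal contraction of the whole bar: Σ αᵢΔT Lᵢ = 13.4×10⁻⁶×55×310 + 23.7×10⁻⁶×55×875 = 1.369 mm.
The rigid supports impose zero overall length change; the single axial force P common to all segments must satisfy P Σ Lᵢ/(AᵢEᵢ) = δ_free.
Σ Lᵢ/(AᵢEᵢ) = 310/(2475×199×10³) + 875/(475×71×10³) = 2.657×10⁻⁵ mm/N.
So P = 1.369 / 2.657×10⁻⁵ = 51.52 kN, tensile.
σ_{aluminium} = P / A = 51520 / 475 = 108.5 MPa.

σ ≈ 108 MPa (tensile)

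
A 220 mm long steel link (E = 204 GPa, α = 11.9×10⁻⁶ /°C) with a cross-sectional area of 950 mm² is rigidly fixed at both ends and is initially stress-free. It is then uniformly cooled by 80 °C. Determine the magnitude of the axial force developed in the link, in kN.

Full restraint means ε = 0, so the stress is σ = EαΔT = 204×10³ × 11.9×10⁻⁶ × 80 = 194.2 MPa.
Then P = σA = 194.2 × 950 mm² = 184.5 kN, tensile.

P ≈ 184 kN (tensile)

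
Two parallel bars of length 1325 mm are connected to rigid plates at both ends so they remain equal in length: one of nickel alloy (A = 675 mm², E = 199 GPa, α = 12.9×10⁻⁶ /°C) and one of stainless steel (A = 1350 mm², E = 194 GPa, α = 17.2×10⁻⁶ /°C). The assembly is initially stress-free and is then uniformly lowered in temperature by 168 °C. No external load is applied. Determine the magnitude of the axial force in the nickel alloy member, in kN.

P ≈ 64.1 kN (compressive in the nickel alloy)

Both members must finish at the same length. With the larger α, the stainless steel tends to over-contract; the plates restrain it, putting the stainless steel in tension and the nickel alloy in compression. With no external load the two internal forces are equal and opposite, magnitude P.
Compatibility of the two members (thermal + elastic change equal): (α₁ − α₂)ΔT = P·[1/(A₁E₁) + 1/(A₂E₂)].
|α₁ − α₂|·ΔT = 4.3×10⁻⁶ × 168 = 0.0007224.
1/(A₁E₁) + 1/(A₂E₂) = 1/(675×199×10³) + 1/(1350×194×10³) = 1.126×10⁻⁸ N⁻¹.
So P = 0.0007224 / 1.126×10⁻⁸ = 64.14 kN.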